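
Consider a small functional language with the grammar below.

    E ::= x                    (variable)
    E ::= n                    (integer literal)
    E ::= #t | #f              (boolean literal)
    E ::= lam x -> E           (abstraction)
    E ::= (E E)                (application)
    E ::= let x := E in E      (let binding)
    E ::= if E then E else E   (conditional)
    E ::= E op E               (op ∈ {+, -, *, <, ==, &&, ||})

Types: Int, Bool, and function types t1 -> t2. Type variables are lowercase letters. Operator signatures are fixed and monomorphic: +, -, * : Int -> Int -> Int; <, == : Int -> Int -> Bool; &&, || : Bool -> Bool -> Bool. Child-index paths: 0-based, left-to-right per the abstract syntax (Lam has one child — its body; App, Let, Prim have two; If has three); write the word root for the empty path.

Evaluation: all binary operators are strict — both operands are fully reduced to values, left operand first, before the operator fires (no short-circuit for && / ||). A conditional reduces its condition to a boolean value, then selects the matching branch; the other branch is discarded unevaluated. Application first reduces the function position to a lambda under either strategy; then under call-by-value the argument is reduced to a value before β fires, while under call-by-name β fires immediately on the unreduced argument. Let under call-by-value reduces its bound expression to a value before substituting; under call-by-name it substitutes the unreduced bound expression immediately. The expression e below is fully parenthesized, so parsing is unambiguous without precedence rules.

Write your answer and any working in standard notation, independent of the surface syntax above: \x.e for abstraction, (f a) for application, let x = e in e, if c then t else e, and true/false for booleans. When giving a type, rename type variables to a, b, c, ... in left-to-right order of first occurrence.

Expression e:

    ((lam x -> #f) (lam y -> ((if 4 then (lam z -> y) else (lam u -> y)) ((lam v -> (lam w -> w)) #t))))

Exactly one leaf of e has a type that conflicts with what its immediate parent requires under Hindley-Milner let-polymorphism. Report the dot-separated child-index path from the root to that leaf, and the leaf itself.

Answer: 1.0.0.0 : 4

Working:
\x._ : a -> Bool
  unify Int ~ Bool
  FAIL: mismatch Int ~ Bool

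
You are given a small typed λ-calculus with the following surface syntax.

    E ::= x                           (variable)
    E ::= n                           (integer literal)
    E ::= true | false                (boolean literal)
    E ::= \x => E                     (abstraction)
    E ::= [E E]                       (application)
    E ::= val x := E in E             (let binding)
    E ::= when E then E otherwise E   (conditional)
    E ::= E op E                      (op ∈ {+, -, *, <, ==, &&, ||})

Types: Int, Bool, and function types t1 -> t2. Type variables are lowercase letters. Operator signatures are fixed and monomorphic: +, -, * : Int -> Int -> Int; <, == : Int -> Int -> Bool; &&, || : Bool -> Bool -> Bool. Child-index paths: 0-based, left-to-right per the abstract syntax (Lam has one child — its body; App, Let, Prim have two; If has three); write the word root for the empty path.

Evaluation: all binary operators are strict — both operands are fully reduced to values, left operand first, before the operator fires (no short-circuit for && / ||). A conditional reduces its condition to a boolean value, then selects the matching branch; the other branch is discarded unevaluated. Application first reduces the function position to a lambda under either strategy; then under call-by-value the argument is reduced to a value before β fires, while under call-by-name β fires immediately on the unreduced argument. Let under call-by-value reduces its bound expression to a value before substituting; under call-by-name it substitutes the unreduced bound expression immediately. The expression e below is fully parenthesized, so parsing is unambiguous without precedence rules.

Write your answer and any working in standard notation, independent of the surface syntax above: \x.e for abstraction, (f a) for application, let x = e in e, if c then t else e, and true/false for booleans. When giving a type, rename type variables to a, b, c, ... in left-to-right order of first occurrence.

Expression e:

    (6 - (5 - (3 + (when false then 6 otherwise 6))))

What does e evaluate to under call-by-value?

Working:
step 0: (6 - (5 - (3 + (if false then 6 else 6))))
step 1: [if@1.1.1] (6 - (5 - (3 + 6)))
step 2: [delta@1.1] (6 - (5 - 9))
step 3: [delta@1] (6 - -4)
step 4: [delta@root] 10

Answer: 10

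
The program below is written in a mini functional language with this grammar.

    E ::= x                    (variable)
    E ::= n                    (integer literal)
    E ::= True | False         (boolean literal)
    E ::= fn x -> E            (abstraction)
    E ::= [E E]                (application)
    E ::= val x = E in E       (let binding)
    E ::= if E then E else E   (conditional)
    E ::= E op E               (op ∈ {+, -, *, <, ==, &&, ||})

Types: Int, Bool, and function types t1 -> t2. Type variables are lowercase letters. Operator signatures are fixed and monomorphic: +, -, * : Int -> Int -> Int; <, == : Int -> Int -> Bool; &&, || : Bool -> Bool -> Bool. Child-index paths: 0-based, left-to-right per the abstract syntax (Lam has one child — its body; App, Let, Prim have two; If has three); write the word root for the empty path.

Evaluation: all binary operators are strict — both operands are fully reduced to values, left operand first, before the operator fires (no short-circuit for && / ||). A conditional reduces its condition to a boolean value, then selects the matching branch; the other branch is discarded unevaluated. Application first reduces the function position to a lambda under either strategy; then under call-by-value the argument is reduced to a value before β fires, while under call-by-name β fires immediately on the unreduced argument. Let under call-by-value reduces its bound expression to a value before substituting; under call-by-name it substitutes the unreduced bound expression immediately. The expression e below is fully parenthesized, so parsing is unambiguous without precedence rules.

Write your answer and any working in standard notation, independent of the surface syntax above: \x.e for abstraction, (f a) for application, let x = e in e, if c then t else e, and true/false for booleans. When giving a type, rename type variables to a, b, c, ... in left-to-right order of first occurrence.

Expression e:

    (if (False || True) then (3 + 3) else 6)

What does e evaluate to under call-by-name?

Working:
step 0: (if (false || true) then (3 + 3) else 6)
step 1: [delta@0] (if true then (3 + 3) else 6)
step 2: [if@root] (3 + 3)
step 3: [delta@root] 6

Answer: 6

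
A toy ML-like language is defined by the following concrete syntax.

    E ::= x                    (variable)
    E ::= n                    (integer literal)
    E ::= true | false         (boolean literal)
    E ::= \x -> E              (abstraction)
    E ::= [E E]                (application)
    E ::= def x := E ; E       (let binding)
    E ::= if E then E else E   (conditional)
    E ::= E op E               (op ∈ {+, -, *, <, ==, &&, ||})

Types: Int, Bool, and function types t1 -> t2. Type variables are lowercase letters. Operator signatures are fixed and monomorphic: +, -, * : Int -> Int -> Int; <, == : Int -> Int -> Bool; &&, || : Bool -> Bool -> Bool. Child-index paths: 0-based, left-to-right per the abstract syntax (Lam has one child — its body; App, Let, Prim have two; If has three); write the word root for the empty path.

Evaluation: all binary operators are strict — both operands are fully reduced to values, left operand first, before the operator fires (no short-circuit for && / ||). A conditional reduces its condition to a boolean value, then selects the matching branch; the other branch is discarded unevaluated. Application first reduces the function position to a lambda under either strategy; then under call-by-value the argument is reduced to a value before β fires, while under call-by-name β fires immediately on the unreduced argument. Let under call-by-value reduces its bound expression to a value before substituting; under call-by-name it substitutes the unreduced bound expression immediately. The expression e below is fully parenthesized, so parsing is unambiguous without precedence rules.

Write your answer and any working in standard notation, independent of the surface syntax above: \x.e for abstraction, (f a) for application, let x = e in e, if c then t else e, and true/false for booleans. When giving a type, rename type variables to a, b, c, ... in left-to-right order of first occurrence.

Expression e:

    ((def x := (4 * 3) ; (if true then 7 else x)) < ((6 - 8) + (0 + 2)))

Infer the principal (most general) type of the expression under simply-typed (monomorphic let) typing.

Answer: Bool

Working:
  unify Int ~ Int
  unify Int ~ Int
let x : Int
  unify Bool ~ Bool
x : Int
  unify Int ~ Int
  unify Int ~ Int
  unify Int ~ Int
  unify Int ~ Int
  unify Int ~ Int
  unify Int ~ Int
  unify Int ~ Int
  unify Int ~ Int
  unify Int ~ Int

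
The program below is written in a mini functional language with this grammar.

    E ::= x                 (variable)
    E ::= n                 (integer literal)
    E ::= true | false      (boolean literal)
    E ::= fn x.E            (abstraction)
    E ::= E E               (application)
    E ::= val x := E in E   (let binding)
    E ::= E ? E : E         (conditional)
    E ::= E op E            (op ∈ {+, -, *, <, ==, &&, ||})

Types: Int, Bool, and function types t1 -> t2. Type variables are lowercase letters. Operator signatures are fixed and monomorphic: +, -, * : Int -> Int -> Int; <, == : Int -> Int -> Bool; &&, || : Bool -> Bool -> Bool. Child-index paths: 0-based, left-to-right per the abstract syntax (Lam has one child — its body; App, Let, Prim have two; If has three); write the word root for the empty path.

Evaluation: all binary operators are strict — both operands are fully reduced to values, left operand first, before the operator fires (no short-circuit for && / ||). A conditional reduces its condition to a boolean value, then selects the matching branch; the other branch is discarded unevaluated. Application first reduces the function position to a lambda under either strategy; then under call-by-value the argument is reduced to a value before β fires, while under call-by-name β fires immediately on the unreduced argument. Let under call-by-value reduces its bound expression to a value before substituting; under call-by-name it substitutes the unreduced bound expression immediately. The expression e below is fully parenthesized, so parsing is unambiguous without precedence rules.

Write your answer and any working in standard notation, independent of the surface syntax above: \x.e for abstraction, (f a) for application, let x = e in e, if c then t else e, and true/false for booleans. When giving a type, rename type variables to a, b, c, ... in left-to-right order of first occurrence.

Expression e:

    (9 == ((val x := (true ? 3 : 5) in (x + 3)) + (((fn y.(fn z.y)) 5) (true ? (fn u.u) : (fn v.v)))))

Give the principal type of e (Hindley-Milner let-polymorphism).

Answer: Bool

Working:
  unify Int ~ Int
  unify Bool ~ Bool
  unify Int ~ Int
let x : Int
x : Int
  unify Int ~ Int
  unify Int ~ Int
  unify Int ~ Int
y : a
\z._ : b -> a
\y._ : a -> b -> a
  unify a -> b -> a ~ Int -> c
  unify a ~ Int
  unify b -> Int ~ c
_ _ : b -> Int
  unify Bool ~ Bool
u : d
\u._ : d -> d
v : e
\v._ : e -> e
  unify d -> d ~ e -> e
  unify d ~ e
  unify e ~ e
  unify b -> Int ~ (e -> e) -> f
  unify b ~ e -> e
  unify Int ~ f
_ _ : Int
  unify Int ~ Int
  unify Int ~ Int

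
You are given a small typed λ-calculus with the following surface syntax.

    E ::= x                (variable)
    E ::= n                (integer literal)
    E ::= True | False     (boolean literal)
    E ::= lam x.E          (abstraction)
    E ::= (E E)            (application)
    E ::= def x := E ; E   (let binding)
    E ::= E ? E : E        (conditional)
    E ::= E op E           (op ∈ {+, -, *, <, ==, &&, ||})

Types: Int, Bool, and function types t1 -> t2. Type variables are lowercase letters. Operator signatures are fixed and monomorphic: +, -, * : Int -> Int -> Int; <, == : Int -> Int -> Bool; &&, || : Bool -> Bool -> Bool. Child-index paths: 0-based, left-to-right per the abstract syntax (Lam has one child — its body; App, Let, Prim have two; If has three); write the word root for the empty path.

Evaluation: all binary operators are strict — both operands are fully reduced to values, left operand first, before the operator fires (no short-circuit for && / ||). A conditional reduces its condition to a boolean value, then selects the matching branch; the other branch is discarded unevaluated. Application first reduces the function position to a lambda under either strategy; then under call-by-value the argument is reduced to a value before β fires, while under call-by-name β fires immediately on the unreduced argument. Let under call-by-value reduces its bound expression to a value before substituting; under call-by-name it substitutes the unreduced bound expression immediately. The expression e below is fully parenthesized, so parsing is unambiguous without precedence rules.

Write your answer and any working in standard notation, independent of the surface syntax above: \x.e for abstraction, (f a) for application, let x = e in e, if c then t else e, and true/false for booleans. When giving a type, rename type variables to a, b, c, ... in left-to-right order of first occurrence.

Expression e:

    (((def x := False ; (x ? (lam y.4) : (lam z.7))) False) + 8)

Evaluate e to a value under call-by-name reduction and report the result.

Working:
step 0: (((let x = false in (if x then (\y.4) else (\z.7))) false) + 8)
step 1: [let@0.0] (((if false then (\y.4) else (\z.7)) false) + 8)
step 2: [if@0.0] (((\z.7) false) + 8)
step 3: [beta@0] (7 + 8)
step 4: [delta@root] 15

Answer: 15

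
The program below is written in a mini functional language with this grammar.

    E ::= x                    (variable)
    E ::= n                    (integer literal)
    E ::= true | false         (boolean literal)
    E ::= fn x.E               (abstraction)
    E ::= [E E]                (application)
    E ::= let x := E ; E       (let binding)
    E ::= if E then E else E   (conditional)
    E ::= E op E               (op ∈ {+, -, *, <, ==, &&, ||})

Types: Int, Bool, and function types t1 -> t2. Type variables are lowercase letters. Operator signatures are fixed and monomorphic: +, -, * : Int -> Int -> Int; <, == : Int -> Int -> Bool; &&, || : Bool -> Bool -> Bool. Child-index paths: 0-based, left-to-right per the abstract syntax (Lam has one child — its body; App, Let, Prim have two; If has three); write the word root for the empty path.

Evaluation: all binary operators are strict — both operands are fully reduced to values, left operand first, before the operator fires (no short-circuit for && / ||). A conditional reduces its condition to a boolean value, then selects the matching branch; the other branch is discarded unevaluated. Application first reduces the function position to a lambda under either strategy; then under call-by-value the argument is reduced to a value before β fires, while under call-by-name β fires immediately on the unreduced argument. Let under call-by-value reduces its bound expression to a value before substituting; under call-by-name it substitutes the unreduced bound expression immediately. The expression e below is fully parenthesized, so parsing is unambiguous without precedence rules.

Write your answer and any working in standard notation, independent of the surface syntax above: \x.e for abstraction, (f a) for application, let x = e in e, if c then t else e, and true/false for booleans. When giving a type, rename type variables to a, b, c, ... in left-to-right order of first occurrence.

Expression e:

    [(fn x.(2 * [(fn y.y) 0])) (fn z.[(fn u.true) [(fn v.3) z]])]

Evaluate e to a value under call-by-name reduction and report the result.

Derivation:
step 0: ((\x.(2 * ((\y.y) 0))) (\z.((\u.true) ((\v.3) z))))
step 1: [beta@root] (2 * ((\y.y) 0))
step 2: [beta@1] (2 * 0)
step 3: [delta@root] 0

Answer: 0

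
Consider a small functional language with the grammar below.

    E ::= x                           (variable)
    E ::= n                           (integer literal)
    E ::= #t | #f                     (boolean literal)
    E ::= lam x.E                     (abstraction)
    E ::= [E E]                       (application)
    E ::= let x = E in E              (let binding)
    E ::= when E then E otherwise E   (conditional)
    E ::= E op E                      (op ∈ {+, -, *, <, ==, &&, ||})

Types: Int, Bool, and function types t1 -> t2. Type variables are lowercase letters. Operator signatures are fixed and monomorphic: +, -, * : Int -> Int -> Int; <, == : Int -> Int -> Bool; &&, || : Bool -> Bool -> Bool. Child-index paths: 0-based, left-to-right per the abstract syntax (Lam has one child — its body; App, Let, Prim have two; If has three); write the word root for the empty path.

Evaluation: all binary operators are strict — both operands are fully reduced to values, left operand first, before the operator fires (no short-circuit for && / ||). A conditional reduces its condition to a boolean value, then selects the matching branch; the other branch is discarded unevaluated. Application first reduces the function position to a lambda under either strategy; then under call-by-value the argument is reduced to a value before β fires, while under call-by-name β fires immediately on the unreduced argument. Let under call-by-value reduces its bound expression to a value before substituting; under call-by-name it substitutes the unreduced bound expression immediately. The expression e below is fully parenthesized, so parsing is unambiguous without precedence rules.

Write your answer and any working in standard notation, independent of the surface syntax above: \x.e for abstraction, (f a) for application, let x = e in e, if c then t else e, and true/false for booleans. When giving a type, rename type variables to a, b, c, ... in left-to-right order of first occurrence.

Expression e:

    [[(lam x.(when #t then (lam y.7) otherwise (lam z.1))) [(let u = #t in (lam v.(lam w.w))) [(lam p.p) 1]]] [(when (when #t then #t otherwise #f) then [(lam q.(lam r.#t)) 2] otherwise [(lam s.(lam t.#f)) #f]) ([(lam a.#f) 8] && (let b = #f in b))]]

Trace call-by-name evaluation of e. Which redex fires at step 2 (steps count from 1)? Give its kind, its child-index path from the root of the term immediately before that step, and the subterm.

Answer: if at 0 : (if true then (\y.7) else (\z.1))

Derivation:
step 0: (((\x.(if true then (\y.7) else (\z.1))) ((let u = true in (\v.(\w.w))) ((\p.p) 1))) ((if (if true then true else false) then ((\q.(\r.true)) 2) else ((\s.(\t.false)) false)) (((\a.false) 8) && (let b = false in b))))
step 1: [beta@0] ((if true then (\y.7) else (\z.1)) ((if (if true then true else false) then ((\q.(\r.true)) 2) else ((\s.(\t.false)) false)) (((\a.false) 8) && (let b = false in b))))
step 2: [if@0] ((\y.7) ((if (if true then true else false) then ((\q.(\r.true)) 2) else ((\s.(\t.false)) false)) (((\a.false) 8) && (let b = false in b))))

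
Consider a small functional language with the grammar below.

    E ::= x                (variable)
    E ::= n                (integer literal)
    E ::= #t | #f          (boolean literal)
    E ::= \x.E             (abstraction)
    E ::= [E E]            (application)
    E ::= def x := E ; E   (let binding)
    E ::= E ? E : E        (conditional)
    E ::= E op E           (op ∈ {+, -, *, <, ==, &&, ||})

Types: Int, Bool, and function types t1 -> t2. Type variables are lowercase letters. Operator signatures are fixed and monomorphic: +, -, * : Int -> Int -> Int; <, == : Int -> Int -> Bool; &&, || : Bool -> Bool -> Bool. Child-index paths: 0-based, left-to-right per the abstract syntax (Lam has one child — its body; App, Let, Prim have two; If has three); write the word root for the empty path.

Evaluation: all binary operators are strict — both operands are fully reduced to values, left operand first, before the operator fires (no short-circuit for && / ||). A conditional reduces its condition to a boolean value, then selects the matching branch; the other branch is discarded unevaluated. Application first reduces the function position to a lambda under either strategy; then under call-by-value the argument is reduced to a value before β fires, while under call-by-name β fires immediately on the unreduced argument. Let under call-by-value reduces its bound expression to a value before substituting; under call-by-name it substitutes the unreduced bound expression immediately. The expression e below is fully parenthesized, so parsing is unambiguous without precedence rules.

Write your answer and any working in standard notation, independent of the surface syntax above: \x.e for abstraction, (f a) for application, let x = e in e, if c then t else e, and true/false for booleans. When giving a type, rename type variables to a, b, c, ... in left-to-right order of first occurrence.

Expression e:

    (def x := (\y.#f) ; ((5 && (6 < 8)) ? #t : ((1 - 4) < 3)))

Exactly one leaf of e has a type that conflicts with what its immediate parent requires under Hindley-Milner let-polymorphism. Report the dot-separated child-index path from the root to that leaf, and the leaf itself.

Trace:
\y._ : a -> Bool
let x : forall. a -> Bool
  unify Int ~ Bool
  FAIL: mismatch Int ~ Bool

Answer: 1.0.0 : 5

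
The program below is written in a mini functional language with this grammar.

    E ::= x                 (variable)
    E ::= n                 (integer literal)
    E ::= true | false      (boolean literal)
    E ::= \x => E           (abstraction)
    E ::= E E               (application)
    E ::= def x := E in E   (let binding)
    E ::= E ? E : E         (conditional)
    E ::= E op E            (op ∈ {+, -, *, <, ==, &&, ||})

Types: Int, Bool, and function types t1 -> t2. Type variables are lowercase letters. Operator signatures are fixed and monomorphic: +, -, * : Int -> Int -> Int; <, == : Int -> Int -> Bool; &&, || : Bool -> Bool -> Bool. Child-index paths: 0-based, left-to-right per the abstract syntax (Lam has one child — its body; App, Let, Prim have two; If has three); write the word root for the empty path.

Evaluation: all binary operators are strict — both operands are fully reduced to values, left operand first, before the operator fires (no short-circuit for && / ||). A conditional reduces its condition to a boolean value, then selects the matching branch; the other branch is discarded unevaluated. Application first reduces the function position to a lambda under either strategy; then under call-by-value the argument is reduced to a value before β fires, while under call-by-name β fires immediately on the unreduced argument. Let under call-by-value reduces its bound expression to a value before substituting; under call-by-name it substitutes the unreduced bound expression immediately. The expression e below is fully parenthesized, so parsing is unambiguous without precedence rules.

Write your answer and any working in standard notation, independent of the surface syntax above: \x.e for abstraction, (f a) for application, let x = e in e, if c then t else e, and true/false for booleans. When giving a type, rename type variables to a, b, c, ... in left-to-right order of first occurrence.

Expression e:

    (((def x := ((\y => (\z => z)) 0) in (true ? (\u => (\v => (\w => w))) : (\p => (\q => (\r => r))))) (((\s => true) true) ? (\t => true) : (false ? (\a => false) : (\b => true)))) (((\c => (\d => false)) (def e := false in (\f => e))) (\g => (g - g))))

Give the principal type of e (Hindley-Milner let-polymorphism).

Trace:
z : b
\z._ : b -> b
\y._ : a -> b -> b
  unify a -> b -> b ~ Int -> c
  unify a ~ Int
  unify b -> b ~ c
_ _ : b -> b
let x : forall. b -> b
  unify Bool ~ Bool
w : f
\w._ : f -> f
\v._ : e -> f -> f
\u._ : d -> e -> f -> f
r : i
\r._ : i -> i
\q._ : h -> i -> i
\p._ : g -> h -> i -> i
  unify d -> e -> f -> f ~ g -> h -> i -> i
  unify d ~ g
  unify e -> f -> f ~ h -> i -> i
  unify e ~ h
  unify f -> f ~ i -> i
  unify f ~ i
  unify i ~ i
\s._ : j -> Bool
  unify j -> Bool ~ Bool -> k
  unify j ~ Bool
  unify Bool ~ k
_ _ : Bool
  unify Bool ~ Bool
\t._ : l -> Bool
  unify Bool ~ Bool
\a._ : m -> Bool
\b._ : n -> Bool
  unify m -> Bool ~ n -> Bool
  unify m ~ n
  unify Bool ~ Bool
  unify l -> Bool ~ n -> Bool
  unify l ~ n
  unify Bool ~ Bool
  unify g -> h -> i -> i ~ (n -> Bool) -> o
  unify g ~ n -> Bool
  unify h -> i -> i ~ o
_ _ : h -> i -> i
\d._ : q -> Bool
\c._ : p -> q -> Bool
let e : Bool
e : Bool
\f._ : r -> Bool
  unify p -> q -> Bool ~ (r -> Bool) -> s
  unify p ~ r -> Bool
  unify q -> Bool ~ s
_ _ : q -> Bool
g : t
  unify t ~ Int
g : Int
  unify Int ~ Int
\g._ : Int -> Int
  unify q -> Bool ~ (Int -> Int) -> u
  unify q ~ Int -> Int
  unify Bool ~ u
_ _ : Bool
  unify h -> i -> i ~ Bool -> v
  unify h ~ Bool
  unify i -> i ~ v
_ _ : i -> i

Answer: a -> a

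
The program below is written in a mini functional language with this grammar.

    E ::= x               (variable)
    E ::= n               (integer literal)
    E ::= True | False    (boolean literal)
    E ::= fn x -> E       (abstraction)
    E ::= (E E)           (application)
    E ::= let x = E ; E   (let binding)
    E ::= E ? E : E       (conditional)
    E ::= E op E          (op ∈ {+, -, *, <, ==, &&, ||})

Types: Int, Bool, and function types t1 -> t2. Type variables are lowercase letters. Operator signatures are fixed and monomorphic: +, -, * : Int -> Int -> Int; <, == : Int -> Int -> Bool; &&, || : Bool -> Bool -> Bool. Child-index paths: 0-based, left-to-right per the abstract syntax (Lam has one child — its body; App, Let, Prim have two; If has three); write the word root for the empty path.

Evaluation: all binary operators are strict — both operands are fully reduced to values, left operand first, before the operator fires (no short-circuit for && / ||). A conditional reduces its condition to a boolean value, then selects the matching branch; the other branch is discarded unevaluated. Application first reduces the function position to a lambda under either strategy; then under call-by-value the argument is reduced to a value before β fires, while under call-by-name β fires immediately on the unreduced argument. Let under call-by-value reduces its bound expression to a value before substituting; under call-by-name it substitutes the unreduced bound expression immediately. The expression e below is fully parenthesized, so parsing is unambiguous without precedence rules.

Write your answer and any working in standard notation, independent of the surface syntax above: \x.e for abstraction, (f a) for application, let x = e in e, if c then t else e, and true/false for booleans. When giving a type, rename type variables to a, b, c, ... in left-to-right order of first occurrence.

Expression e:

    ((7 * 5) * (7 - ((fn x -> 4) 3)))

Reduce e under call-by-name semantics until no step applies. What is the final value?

Derivation:
step 0: ((7 * 5) * (7 - ((\x.4) 3)))
step 1: [delta@0] (35 * (7 - ((\x.4) 3)))
step 2: [beta@1.1] (35 * (7 - 4))
step 3: [delta@1] (35 * 3)
step 4: [delta@root] 105

Answer: 105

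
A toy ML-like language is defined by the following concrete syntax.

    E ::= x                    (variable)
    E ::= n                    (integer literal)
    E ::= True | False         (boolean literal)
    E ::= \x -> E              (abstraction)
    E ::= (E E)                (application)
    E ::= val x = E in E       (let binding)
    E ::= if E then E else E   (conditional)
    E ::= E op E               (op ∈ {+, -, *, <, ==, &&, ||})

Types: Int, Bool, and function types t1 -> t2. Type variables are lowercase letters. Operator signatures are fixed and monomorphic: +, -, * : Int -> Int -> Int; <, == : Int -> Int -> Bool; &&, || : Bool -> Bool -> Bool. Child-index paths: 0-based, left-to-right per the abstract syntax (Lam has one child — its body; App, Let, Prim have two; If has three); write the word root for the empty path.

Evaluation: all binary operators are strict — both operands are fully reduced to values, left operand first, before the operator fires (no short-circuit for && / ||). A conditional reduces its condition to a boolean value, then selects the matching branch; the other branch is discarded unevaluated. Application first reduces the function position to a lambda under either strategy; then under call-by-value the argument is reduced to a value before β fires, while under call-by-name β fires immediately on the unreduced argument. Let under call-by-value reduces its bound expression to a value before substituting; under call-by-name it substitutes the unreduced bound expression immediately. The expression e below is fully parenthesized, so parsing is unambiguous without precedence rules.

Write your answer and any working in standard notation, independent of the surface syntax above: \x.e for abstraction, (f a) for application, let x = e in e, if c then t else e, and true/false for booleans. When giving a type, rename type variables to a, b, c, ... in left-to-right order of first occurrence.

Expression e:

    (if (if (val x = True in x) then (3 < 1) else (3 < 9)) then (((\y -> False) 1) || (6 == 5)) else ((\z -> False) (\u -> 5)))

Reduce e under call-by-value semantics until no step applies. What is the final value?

Working:
step 0: (if (if (let x = true in x) then (3 < 1) else (3 < 9)) then (((\y.false) 1) || (6 == 5)) else ((\z.false) (\u.5)))
step 1: [let@0.0] (if (if true then (3 < 1) else (3 < 9)) then (((\y.false) 1) || (6 == 5)) else ((\z.false) (\u.5)))
step 2: [if@0] (if (3 < 1) then (((\y.false) 1) || (6 == 5)) else ((\z.false) (\u.5)))
step 3: [delta@0] (if false then (((\y.false) 1) || (6 == 5)) else ((\z.false) (\u.5)))
step 4: [if@root] ((\z.false) (\u.5))
step 5: [beta@root] false

Answer: false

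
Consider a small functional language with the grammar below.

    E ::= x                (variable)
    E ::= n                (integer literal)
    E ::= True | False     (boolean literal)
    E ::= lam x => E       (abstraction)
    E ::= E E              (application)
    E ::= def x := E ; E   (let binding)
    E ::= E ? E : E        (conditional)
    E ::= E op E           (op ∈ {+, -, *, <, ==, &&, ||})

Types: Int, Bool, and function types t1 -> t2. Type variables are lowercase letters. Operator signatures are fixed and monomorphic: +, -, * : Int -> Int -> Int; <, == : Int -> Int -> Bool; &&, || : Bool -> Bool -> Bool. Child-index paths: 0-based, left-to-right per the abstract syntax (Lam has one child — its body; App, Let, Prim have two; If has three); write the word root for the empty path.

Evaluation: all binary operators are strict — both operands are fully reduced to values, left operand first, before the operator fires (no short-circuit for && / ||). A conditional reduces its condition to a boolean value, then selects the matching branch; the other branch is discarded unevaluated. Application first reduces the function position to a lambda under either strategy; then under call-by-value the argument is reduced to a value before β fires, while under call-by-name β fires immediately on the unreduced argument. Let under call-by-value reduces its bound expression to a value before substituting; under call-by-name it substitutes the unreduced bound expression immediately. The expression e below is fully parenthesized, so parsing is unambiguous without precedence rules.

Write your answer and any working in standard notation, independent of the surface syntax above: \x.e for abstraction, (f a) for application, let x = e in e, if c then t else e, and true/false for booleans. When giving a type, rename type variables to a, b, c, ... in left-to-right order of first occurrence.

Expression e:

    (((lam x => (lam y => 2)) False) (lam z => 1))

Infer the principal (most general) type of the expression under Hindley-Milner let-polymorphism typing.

Working:
\y._ : b -> Int
\x._ : a -> b -> Int
  unify a -> b -> Int ~ Bool -> c
  unify a ~ Bool
  unify b -> Int ~ c
_ _ : b -> Int
\z._ : d -> Int
  unify b -> Int ~ (d -> Int) -> e
  unify b ~ d -> Int
  unify Int ~ e
_ _ : Int

Answer: Int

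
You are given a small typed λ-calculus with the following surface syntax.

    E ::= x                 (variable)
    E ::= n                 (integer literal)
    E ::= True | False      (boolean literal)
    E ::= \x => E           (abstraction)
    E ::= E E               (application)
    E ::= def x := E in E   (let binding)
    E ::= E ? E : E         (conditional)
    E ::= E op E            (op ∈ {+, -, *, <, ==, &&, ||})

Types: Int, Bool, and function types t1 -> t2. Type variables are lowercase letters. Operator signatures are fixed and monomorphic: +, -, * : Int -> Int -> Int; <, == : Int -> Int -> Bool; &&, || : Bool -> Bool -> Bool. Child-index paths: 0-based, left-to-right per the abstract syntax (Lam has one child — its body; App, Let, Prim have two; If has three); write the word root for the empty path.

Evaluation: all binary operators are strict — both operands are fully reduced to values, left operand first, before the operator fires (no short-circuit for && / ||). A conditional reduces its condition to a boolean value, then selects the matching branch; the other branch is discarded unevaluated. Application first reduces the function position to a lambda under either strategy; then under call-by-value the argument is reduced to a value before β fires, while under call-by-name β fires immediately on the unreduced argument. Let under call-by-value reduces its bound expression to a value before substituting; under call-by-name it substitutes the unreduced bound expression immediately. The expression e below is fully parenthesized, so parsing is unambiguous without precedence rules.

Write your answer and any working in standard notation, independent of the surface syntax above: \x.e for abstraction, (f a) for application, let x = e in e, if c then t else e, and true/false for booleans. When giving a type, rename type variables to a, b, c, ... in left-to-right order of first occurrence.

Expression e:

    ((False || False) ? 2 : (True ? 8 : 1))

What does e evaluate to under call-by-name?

Derivation:
step 0: (if (false || false) then 2 else (if true then 8 else 1))
step 1: [delta@0] (if false then 2 else (if true then 8 else 1))
step 2: [if@root] (if true then 8 else 1)
step 3: [if@root] 8

Answer: 8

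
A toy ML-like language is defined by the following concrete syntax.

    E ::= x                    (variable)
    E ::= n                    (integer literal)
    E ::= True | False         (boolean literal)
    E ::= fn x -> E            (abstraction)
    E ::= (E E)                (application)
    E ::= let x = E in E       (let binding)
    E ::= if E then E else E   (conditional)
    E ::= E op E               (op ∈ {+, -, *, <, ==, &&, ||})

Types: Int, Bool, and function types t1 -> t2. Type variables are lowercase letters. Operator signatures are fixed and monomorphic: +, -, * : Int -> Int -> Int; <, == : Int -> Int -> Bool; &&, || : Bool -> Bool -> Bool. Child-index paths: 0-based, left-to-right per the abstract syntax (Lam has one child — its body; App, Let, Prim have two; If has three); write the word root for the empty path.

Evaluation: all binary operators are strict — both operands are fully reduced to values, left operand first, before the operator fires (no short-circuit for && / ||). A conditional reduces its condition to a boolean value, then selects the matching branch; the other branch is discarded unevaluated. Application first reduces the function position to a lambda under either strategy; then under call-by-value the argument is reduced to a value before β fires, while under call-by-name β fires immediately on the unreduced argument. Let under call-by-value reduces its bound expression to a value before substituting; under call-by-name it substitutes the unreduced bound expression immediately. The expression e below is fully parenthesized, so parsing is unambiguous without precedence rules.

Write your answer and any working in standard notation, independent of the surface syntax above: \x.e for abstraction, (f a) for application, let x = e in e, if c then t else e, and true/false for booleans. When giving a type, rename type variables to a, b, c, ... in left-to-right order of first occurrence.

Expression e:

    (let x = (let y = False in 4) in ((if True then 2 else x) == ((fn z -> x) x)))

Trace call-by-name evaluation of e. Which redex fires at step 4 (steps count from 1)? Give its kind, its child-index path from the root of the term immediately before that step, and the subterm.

Trace:
step 0: (let x = (let y = false in 4) in ((if true then 2 else x) == ((\z.x) x)))
step 1: [let@root] ((if true then 2 else (let y = false in 4)) == ((\z.(let y = false in 4)) (let y = false in 4)))
step 2: [if@0] (2 == ((\z.(let y = false in 4)) (let y = false in 4)))
step 3: [beta@1] (2 == (let y = false in 4))
step 4: [let@1] (2 == 4)

Answer: let at 1 : (let y = false in 4)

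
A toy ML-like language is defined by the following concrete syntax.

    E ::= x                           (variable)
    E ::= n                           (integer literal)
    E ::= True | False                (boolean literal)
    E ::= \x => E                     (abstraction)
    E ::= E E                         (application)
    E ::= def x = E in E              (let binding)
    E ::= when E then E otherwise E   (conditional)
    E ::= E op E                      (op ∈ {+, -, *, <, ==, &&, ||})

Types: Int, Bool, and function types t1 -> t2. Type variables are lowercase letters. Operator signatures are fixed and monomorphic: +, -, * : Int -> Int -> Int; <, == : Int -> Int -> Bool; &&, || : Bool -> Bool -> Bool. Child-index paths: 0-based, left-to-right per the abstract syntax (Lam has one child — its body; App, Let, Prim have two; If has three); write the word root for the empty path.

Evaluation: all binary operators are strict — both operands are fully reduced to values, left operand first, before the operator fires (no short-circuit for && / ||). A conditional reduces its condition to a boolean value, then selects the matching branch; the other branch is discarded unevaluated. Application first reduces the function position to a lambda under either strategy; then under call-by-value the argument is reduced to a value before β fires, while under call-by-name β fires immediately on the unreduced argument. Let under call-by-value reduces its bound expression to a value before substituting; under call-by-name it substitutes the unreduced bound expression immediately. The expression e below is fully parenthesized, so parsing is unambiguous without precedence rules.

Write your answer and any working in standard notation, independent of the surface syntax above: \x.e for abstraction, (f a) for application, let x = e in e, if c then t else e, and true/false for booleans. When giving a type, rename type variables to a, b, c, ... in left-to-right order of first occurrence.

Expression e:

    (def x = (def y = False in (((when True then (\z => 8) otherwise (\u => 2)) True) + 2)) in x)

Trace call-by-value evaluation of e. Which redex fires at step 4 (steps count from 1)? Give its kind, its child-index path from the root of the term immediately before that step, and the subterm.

Answer: delta at 0 : (8 + 2)

Working:
step 0: (let x = (let y = false in (((if true then (\z.8) else (\u.2)) true) + 2)) in x)
step 1: [let@0] (let x = (((if true then (\z.8) else (\u.2)) true) + 2) in x)
step 2: [if@0.0.0] (let x = (((\z.8) true) + 2) in x)
step 3: [beta@0.0] (let x = (8 + 2) in x)
step 4: [delta@0] (let x = 10 in x)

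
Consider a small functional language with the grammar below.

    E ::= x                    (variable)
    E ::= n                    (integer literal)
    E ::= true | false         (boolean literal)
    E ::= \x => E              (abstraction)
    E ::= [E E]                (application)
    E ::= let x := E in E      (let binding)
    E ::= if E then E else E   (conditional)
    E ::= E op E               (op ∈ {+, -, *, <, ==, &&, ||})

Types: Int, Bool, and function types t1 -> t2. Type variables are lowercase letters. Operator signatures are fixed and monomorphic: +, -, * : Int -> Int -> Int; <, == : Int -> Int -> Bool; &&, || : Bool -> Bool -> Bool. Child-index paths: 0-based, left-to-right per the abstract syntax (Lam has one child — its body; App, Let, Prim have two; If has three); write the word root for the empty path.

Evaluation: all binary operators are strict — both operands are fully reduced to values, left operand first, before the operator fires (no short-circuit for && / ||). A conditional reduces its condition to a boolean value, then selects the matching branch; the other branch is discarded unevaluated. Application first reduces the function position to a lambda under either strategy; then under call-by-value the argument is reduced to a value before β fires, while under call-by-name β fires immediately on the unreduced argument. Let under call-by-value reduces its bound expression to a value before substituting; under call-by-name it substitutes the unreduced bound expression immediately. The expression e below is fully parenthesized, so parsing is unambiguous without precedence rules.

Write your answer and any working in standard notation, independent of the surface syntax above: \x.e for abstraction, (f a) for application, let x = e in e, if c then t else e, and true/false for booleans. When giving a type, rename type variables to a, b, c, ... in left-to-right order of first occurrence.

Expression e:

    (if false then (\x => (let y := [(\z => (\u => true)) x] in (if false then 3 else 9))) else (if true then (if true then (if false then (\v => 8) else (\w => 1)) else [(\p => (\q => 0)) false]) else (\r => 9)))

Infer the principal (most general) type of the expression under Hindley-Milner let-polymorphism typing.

Answer: a -> Int

Working:
  unify Bool ~ Bool
\u._ : c -> Bool
\z._ : b -> c -> Bool
x : a
  unify b -> c -> Bool ~ a -> d
  unify b ~ a
  unify c -> Bool ~ d
_ _ : c -> Bool
let y : forall. c -> Bool
  unify Bool ~ Bool
  unify Int ~ Int
\x._ : a -> Int
  unify Bool ~ Bool
  unify Bool ~ Bool
  unify Bool ~ Bool
\v._ : e -> Int
\w._ : f -> Int
  unify e -> Int ~ f -> Int
  unify e ~ f
  unify Int ~ Int
\q._ : h -> Int
\p._ : g -> h -> Int
  unify g -> h -> Int ~ Bool -> i
  unify g ~ Bool
  unify h -> Int ~ i
_ _ : h -> Int
  unify f -> Int ~ h -> Int
  unify f ~ h
  unify Int ~ Int
\r._ : j -> Int
  unify h -> Int ~ j -> Int
  unify h ~ j
  unify Int ~ Int
  unify a -> Int ~ j -> Int
  unify a ~ j
  unify Int ~ Int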